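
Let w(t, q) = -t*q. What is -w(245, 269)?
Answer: 65905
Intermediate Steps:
w(t, q) = -q*t
-w(245, 269) = -(-1)*269*245 = -1*(-65905) = 65905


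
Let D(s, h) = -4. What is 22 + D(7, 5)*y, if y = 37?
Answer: -126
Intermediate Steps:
22 + D(7, 5)*y = 22 - 4*37 = 22 - 148 = -126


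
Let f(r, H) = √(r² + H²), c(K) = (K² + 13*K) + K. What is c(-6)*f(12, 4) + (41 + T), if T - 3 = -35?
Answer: 9 - 192*√10 ≈ -598.16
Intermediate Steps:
T = -32 (T = 3 - 35 = -32)
c(K) = K² + 14*K
f(r, H) = √(H² + r²)
c(-6)*f(12, 4) + (41 + T) = (-6*(14 - 6))*√(4² + 12²) + (41 - 32) = (-6*8)*√(16 + 144) + 9 = -192*√10 + 9 = 9 - 192*√10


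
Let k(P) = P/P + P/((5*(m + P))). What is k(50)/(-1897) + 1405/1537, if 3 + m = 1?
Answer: 63922267/69976536 ≈ 0.91348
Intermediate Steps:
m = -2 (m = -3 + 1 = -2)
k(P) = 1 + P/(-10 + 5*P) (k(P) = P/P + P/((5*(-2 + P))) = 1 + P/(-10 + 5*P))
k(50)/(-1897) + 1405/1537 = (2*(-5 + 3*50)/(5*(-2 + 50)))/(-1897) + 1405/1537 = ((2/5)*(-5 + 150)/48)*(-1/1897) + 1405*(1/1537) = ((2/5)*(1/48)*145)*(-1/1897) + 1405/1537 = (29/24)*(-1/1897) + 1405/1537 = -29/45528 + 1405/1537 = 63922267/69976536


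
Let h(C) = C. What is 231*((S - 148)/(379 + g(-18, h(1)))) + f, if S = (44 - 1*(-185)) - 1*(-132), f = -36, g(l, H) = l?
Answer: 36207/361 ≈ 100.30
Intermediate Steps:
S = 361 (S = (44 + 185) + 132 = 229 + 132 = 361)
231*((S - 148)/(379 + g(-18, h(1)))) + f = 231*((361 - 148)/(379 - 18)) - 36 = 231*(213/361) - 36 = 49203/361 - 36 = 36207/361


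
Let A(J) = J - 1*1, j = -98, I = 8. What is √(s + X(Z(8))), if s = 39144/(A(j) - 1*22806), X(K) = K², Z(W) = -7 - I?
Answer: √13016354145/7635 ≈ 14.943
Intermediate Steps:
A(J) = -1 + J (A(J) = J - 1 = -1 + J)
Z(W) = -15 (Z(W) = -7 - 1*8 = -7 - 8 = -15)
s = -13048/7635 (s = 39144/((-1 - 98) - 1*22806) = 39144/(-99 - 22806) = 39144/(-22905) = 39144*(-1/22905) = -13048/7635 ≈ -1.7090)
√(s + X(Z(8))) = √(-13048/7635 + (-15)²) = √(-13048/7635 + 225) = √(1704827/7635) = √13016354145/7635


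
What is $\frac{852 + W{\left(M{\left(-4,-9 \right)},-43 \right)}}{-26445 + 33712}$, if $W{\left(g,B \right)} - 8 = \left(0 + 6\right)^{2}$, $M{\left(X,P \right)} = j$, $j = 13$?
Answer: $\frac{896}{7267} \approx 0.1233$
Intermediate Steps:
$M{\left(X,P \right)} = 13$
$W{\left(g,B \right)} = 44$ ($W{\left(g,B \right)} = 8 + \left(0 + 6\right)^{2} = 8 + 6^{2} = 8 + 36 = 44$)
$\frac{852 + W{\left(M{\left(-4,-9 \right)},-43 \right)}}{-26445 + 33712} = \frac{852 + 44}{-26445 + 33712} = \frac{896}{7267}$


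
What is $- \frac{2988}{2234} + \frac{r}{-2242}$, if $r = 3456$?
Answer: $- \frac{3604950}{1252157} \approx -2.879$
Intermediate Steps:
$- \frac{2988}{2234} + \frac{r}{-2242} = - \frac{2988}{2234} + \frac{3456}{-2242} = \left(-2988\right) \frac{1}{2234} + 3456 \left(- \frac{1}{2242}\right) = - \frac{1494}{1117} - \frac{1728}{1121} = - \frac{3604950}{1252157}$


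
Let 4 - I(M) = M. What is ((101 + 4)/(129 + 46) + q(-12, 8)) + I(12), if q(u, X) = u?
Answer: -97/5 ≈ -19.400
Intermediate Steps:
I(M) = 4 - M
((101 + 4)/(129 + 46) + q(-12, 8)) + I(12) = ((101 + 4)/(129 + 46) - 12) + (4 - 1*12) = (105/175 - 12) + (4 - 12) = (105*(1/175) - 12) - 8 = (⅗ - 12) - 8 = -57/5 - 8 = -97/5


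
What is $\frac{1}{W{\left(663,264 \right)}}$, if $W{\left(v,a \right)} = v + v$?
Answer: $\frac{1}{1326} \approx 0.00075415$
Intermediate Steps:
$W{\left(v,a \right)} = 2 v$
$\frac{1}{W{\left(663,264 \right)}} = \frac{1}{2 \cdot 663} = \frac{1}{1326}$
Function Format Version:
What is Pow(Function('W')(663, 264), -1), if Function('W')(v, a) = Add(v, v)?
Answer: Rational(1, 1326) ≈ 0.00075415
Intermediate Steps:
Function('W')(v, a) = Mul(2, v)
Pow(Function('W')(663, 264), -1) = Pow(Mul(2, 663), -1) = Pow(1326, -1) = Rational(1, 1326)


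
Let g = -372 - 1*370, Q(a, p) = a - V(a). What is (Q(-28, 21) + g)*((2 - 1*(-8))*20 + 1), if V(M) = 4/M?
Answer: -1083189/7 ≈ -1.5474e+5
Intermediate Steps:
Q(a, p) = a - 4/a
g = -742 (g = -372 - 370 = -742)
(Q(-28, 21) + g)*((2 - 1*(-8))*20 + 1) = ((-28 - 4/(-28)) - 742)*((2 - 1*(-8))*20 + 1) = ((-28 - 4*(-1/28)) - 742)*((2 + 8)*20 + 1) = ((-28 + ⅐) - 742)*(10*20 + 1) = (-195/7 - 742)*(200 + 1) = -5389/7*201 = -1083189/7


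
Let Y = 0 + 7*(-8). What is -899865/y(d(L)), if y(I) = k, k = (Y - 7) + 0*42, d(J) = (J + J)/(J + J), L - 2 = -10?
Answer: 99985/7 ≈ 14284.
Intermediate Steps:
L = -8 (L = 2 - 10 = -8)
d(J) = 1 (d(J) = (2*J)/((2*J)) = (2*J)*(1/(2*J)) = 1)
Y = -56 (Y = 0 - 56 = -56)
k = -63 (k = (-56 - 7) + 0*42 = -63 + 0 = -63)
y(I) = -63
-899865/y(d(L)) = -899865/(-63) = -899865*(-1/63) = 99985/7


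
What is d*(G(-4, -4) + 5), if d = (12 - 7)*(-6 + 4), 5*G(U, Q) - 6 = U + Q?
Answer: -46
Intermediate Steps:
G(U, Q) = 6/5 + Q/5 + U/5 (G(U, Q) = 6/5 + (U + Q)/5 = 6/5 + (Q + U)/5 = 6/5 + (Q/5 + U/5) = 6/5 + Q/5 + U/5)
d = -10 (d = 5*(-2) = -10)
d*(G(-4, -4) + 5) = -10*((6/5 + (⅕)*(-4) + (⅕)*(-4)) + 5) = -10*((6/5 - ⅘ - ⅘) + 5) = -10*(-⅖ + 5) = -10*23/5 = -46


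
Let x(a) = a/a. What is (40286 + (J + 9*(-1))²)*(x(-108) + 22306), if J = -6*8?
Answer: 971135245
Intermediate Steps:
x(a) = 1
J = -48
(40286 + (J + 9*(-1))²)*(x(-108) + 22306) = (40286 + (-48 + 9*(-1))²)*(1 + 22306) = (40286 + (-48 - 9)²)*22307 = (40286 + (-57)²)*22307 = (40286 + 3249)*22307 = 43535*22307 = 971135245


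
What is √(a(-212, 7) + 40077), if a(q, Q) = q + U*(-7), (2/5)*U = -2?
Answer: 10*√399 ≈ 199.75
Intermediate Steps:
U = -5 (U = (5/2)*(-2) = -5)
a(q, Q) = 35 + q (a(q, Q) = q - 5*(-7) = q + 35 = 35 + q)
√(a(-212, 7) + 40077) = √((35 - 212) + 40077) = √(-177 + 40077) = √39900 = 10*√399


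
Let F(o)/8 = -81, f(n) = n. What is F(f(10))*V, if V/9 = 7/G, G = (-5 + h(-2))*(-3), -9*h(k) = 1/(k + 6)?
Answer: -489888/181 ≈ -2706.6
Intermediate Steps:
F(o) = -648 (F(o) = 8*(-81) = -648)
h(k) = -1/(9*(6 + k)) (h(k) = -1/(9*(k + 6)) = -1/(9*(6 + k)))
G = 181/12 (G = (-5 - 1/(54 + 9*(-2)))*(-3) = (-5 - 1/(54 - 18))*(-3) = (-5 - 1/36)*(-3) = -181/36*(-3) = 181/12 ≈ 15.083)
V = 756/181 (V = 9*(7/(181/12)) = 9*(7*(12/181)) = 9*(84/181) = 756/181 ≈ 4.1768)
F(f(10))*V = -648*756/181 = -489888/181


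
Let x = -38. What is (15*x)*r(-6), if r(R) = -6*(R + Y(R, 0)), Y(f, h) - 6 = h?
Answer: 0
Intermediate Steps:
Y(f, h) = 6 + h
r(R) = -36 - 6*R (r(R) = -6*(R + (6 + 0)) = -6*(R + 6) = -6*(6 + R) = -36 - 6*R)
(15*x)*r(-6) = (15*(-38))*(-36 - 6*(-6)) = -570*(-36 + 36) = -570*0 = 0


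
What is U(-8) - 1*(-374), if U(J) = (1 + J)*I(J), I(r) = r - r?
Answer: 374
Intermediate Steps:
I(r) = 0
U(J) = 0 (U(J) = (1 + J)*0 = 0)
U(-8) - 1*(-374) = 0 - 1*(-374) = 0 + 374 = 374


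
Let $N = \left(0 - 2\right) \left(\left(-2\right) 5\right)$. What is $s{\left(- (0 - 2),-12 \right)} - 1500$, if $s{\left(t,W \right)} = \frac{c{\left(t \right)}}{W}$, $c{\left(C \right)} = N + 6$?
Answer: $- \frac{9013}{6} \approx -1502.2$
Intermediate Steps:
$N = 20$ ($N = \left(-2\right) \left(-10\right) = 20$)
$c{\left(C \right)} = 26$ ($c{\left(C \right)} = 20 + 6 = 26$)
$s{\left(t,W \right)} = \frac{26}{W}$
$s{\left(- (0 - 2),-12 \right)} - 1500 = \frac{26}{-12} - 1500 = 26 \left(- \frac{1}{12}\right) - 1500 = - \frac{13}{6} - 1500 = - \frac{9013}{6}$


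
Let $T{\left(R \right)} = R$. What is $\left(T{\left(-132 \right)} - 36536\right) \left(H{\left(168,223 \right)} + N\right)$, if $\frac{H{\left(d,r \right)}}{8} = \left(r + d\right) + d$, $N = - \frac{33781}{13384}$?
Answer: $- \frac{548365053989}{3346} \approx -1.6389 \cdot 10^{8}$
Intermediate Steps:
$N = - \frac{33781}{13384}$ ($N = \left(-33781\right) \frac{1}{13384} = - \frac{33781}{13384} \approx -2.524$)
$H{\left(d,r \right)} = 8 r + 16 d$ ($H{\left(d,r \right)} = 8 \left(\left(r + d\right) + d\right) = 8 \left(\left(d + r\right) + d\right) = 8 \left(r + 2 d\right) = 8 r + 16 d$)
$\left(T{\left(-132 \right)} - 36536\right) \left(H{\left(168,223 \right)} + N\right) = \left(-132 - 36536\right) \left(\left(8 \cdot 223 + 16 \cdot 168\right) - \frac{33781}{13384}\right) = - 36668 \left(\left(1784 + 2688\right) - \frac{33781}{13384}\right) = - 36668 \left(4472 - \frac{33781}{13384}\right) = \left(-36668\right) \frac{59819467}{13384} = - \frac{548365053989}{3346}$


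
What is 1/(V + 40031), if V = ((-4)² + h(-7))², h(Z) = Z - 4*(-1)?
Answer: 1/40200 ≈ 2.4876e-5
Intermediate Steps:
h(Z) = 4 + Z (h(Z) = Z + 4 = 4 + Z)
V = 169 (V = ((-4)² + (4 - 7))² = (16 - 3)² = 13² = 169)
1/(V + 40031) = 1/(169 + 40031) = 1/40200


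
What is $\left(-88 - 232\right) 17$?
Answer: $-5440$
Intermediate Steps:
$\left(-88 - 232\right) 17 = \left(-320\right) 17 = -5440$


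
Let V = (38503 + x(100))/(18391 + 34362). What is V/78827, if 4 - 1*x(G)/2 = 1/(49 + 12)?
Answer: 2349169/253660004591 ≈ 9.2611e-6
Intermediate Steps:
x(G) = 486/61 (x(G) = 8 - 2/(49 + 12) = 8 - 2/61 = 486/61)
V = 2349169/3217933 (V = (38503 + 486/61)/(18391 + 34362) = (2349169/61)/52753 = (2349169/61)*(1/52753) = 2349169/3217933 ≈ 0.73002)
V/78827 = (2349169/3217933)/78827 = (2349169/3217933)*(1/78827) = 2349169/253660004591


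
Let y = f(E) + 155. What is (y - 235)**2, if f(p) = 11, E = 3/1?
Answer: 4761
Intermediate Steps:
E = 3 (E = 3*1 = 3)
y = 166 (y = 11 + 155 = 166)
(y - 235)**2 = (166 - 235)**2 = (-69)**2 = 4761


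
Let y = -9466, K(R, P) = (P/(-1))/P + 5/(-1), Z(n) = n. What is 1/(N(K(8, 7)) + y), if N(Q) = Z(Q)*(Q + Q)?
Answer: -1/9394 ≈ -0.00010645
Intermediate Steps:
K(R, P) = -6 (K(R, P) = (P*(-1))/P + 5*(-1) = (-P)/P - 5 = -1 - 5 = -6)
N(Q) = 2*Q**2 (N(Q) = Q*(Q + Q) = Q*(2*Q) = 2*Q**2)
1/(N(K(8, 7)) + y) = 1/(2*(-6)**2 - 9466) = 1/(2*36 - 9466) = 1/(72 - 9466) = 1/(-9394) = -1/9394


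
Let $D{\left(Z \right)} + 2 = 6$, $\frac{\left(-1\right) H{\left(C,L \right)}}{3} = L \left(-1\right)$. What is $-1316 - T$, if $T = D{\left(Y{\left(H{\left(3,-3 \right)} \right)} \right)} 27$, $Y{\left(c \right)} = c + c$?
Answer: $-1424$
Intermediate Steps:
$H{\left(C,L \right)} = 3 L$ ($H{\left(C,L \right)} = - 3 L \left(-1\right) = - 3 \left(- L\right) = 3 L$)
$Y{\left(c \right)} = 2 c$
$D{\left(Z \right)} = 4$ ($D{\left(Z \right)} = -2 + 6 = 4$)
$T = 108$ ($T = 4 \cdot 27 = 108$)
$-1316 - T = -1316 - 108 = -1424$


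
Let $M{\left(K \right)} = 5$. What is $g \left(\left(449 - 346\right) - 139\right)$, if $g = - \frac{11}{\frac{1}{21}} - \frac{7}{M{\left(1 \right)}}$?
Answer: $\frac{41832}{5} \approx 8366.4$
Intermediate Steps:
$g = - \frac{1162}{5}$ ($g = - \frac{11}{\frac{1}{21}} - \frac{7}{5} = - 11 \frac{1}{\frac{1}{21}} - \frac{7}{5} = \left(-11\right) 21 - \frac{7}{5} = -231 - \frac{7}{5} = - \frac{1162}{5} \approx -232.4$)
$g \left(\left(449 - 346\right) - 139\right) = - \frac{1162 \left(\left(449 - 346\right) - 139\right)}{5} = - \frac{1162 \left(103 - 139\right)}{5} = \left(- \frac{1162}{5}\right) \left(-36\right) = \frac{41832}{5}$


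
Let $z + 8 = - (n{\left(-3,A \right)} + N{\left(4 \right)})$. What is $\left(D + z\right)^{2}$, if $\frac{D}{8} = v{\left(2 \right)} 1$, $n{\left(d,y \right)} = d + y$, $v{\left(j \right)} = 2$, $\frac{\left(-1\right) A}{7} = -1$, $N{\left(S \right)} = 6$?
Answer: $4$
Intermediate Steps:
$A = 7$ ($A = \left(-7\right) \left(-1\right) = 7$)
$z = -18$ ($z = -8 - \left(\left(-3 + 7\right) + 6\right) = -8 - \left(4 + 6\right) = -8 - 10 = -18$)
$D = 16$ ($D = 8 \cdot 2 \cdot 1 = 8 \cdot 2 = 16$)
$\left(D + z\right)^{2} = \left(16 - 18\right)^{2} = \left(-2\right)^{2} = 4$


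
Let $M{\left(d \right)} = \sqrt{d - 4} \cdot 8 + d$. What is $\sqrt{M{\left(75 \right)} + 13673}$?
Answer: $2 \sqrt{3437 + 2 \sqrt{71}} \approx 117.54$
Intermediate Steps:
$M{\left(d \right)} = d + 8 \sqrt{-4 + d}$ ($M{\left(d \right)} = \sqrt{-4 + d} 8 + d = 8 \sqrt{-4 + d} + d = d + 8 \sqrt{-4 + d}$)
$\sqrt{M{\left(75 \right)} + 13673} = \sqrt{\left(75 + 8 \sqrt{-4 + 75}\right) + 13673} = \sqrt{\left(75 + 8 \sqrt{71}\right) + 13673} = \sqrt{13748 + 8 \sqrt{71}}$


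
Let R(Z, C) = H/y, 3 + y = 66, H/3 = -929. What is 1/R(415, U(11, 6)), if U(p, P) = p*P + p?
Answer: -21/929 ≈ -0.022605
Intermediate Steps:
H = -2787 (H = 3*(-929) = -2787)
U(p, P) = p + P*p (U(p, P) = P*p + p = p + P*p)
y = 63 (y = -3 + 66 = 63)
R(Z, C) = -929/21 (R(Z, C) = -2787/63 = -2787*1/63 = -929/21)
1/R(415, U(11, 6)) = 1/(-929/21) = -21/929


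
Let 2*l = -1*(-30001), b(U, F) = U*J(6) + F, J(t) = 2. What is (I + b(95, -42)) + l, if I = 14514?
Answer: 59325/2 ≈ 29663.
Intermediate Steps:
b(U, F) = F + 2*U (b(U, F) = U*2 + F = 2*U + F = F + 2*U)
l = 30001/2 (l = (-1*(-30001))/2 = (½)*30001 = 30001/2 ≈ 15001.)
(I + b(95, -42)) + l = (14514 + (-42 + 2*95)) + 30001/2 = (14514 + (-42 + 190)) + 30001/2 = (14514 + 148) + 30001/2 = 14662 + 30001/2 = 59325/2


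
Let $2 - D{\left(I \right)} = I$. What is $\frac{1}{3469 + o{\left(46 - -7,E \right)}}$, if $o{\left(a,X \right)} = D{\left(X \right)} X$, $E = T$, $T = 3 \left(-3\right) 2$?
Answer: $\frac{1}{3109} \approx 0.00032165$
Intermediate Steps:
$T = -18$ ($T = \left(-9\right) 2 = -18$)
$D{\left(I \right)} = 2 - I$
$E = -18$
$o{\left(a,X \right)} = X \left(2 - X\right)$ ($o{\left(a,X \right)} = \left(2 - X\right) X = X \left(2 - X\right)$)
$\frac{1}{3469 + o{\left(46 - -7,E \right)}} = \frac{1}{3469 - 18 \left(2 - -18\right)} = \frac{1}{3469 - 18 \left(2 + 18\right)} = \frac{1}{3469 - 360} = \frac{1}{3109}$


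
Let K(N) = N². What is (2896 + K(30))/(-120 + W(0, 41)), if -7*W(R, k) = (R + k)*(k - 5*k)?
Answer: 6643/1471 ≈ 4.5160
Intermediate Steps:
W(R, k) = 4*k*(R + k)/7 (W(R, k) = -(R + k)*(k - 5*k)/7 = -(R + k)*(-4*k)/7 = -(-4)*k*(R + k)/7 = 4*k*(R + k)/7)
(2896 + K(30))/(-120 + W(0, 41)) = (2896 + 30²)/(-120 + (4/7)*41*(0 + 41)) = (2896 + 900)/(-120 + (4/7)*41*41) = 3796/(-120 + 6724/7) = 3796/(5884/7) = 3796*(7/5884) = 6643/1471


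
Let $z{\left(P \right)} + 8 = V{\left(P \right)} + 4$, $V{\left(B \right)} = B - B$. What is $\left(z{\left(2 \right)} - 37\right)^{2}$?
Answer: $1681$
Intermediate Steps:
$V{\left(B \right)} = 0$
$z{\left(P \right)} = -4$ ($z{\left(P \right)} = -8 + \left(0 + 4\right) = -8 + 4 = -4$)
$\left(z{\left(2 \right)} - 37\right)^{2} = \left(-4 - 37\right)^{2} = \left(-41\right)^{2} = 1681$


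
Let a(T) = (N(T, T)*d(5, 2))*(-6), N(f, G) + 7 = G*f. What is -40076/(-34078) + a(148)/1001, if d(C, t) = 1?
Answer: -201687260/1550549 ≈ -130.07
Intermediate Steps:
N(f, G) = -7 + G*f
a(T) = 42 - 6*T² (a(T) = ((-7 + T*T)*1)*(-6) = ((-7 + T²)*1)*(-6) = (-7 + T²)*(-6) = 42 - 6*T²)
-40076/(-34078) + a(148)/1001 = -40076/(-34078) + (42 - 6*148²)/1001 = -40076*(-1/34078) + (42 - 6*21904)*(1/1001) = 20038/17039 + (42 - 131424)*(1/1001) = 20038/17039 - 131382*1/1001 = 20038/17039 - 131382/1001 = -201687260/1550549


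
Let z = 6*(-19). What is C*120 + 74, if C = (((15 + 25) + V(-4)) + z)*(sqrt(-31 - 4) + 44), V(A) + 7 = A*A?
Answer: -343126 - 7800*I*sqrt(35) ≈ -3.4313e+5 - 46145.0*I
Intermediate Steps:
V(A) = -7 + A**2 (V(A) = -7 + A*A = -7 + A**2)
z = -114
C = -2860 - 65*I*sqrt(35) (C = (((15 + 25) + (-7 + (-4)**2)) - 114)*(sqrt(-31 - 4) + 44) = ((40 + (-7 + 16)) - 114)*(sqrt(-35) + 44) = ((40 + 9) - 114)*(I*sqrt(35) + 44) = (49 - 114)*(44 + I*sqrt(35)) = -65*(44 + I*sqrt(35)) = -2860 - 65*I*sqrt(35) ≈ -2860.0 - 384.55*I)
C*120 + 74 = (-2860 - 65*I*sqrt(35))*120 + 74 = (-343200 - 7800*I*sqrt(35)) + 74 = -343126 - 7800*I*sqrt(35)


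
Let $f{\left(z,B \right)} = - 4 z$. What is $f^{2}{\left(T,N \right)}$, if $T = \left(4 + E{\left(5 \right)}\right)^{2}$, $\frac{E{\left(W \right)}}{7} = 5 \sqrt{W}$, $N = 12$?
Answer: $609662096 + 55023360 \sqrt{5} \approx 7.327 \cdot 10^{8}$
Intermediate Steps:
$E{\left(W \right)} = 35 \sqrt{W}$ ($E{\left(W \right)} = 7 \cdot 5 \sqrt{W} = 35 \sqrt{W}$)
$T = \left(4 + 35 \sqrt{5}\right)^{2} \approx 6767.1$
$f^{2}{\left(T,N \right)} = \left(- 4 \left(6141 + 280 \sqrt{5}\right)\right)^{2} = \left(-24564 - 1120 \sqrt{5}\right)^{2}$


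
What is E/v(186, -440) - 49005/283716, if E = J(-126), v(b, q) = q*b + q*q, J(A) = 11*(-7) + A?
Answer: -51244381/293593520 ≈ -0.17454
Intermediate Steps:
J(A) = -77 + A
v(b, q) = q² + b*q (v(b, q) = b*q + q² = q² + b*q)
E = -203 (E = -77 - 126 = -203)
E/v(186, -440) - 49005/283716 = -203*(-1/(440*(186 - 440))) - 49005/283716 = -203/((-440*(-254))) - 49005*1/283716 = -203/111760 - 1815/10508 = -51244381/293593520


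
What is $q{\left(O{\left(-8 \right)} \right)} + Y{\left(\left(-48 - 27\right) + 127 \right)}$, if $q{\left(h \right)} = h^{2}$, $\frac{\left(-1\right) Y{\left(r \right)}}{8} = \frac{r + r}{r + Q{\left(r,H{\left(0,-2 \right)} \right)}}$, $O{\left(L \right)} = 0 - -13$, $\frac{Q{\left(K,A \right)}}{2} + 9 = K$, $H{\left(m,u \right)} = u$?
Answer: $\frac{11245}{69} \approx 162.97$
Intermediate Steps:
$Q{\left(K,A \right)} = -18 + 2 K$
$O{\left(L \right)} = 13$ ($O{\left(L \right)} = 0 + 13 = 13$)
$Y{\left(r \right)} = - \frac{16 r}{-18 + 3 r}$ ($Y{\left(r \right)} = - 8 \frac{r + r}{r + \left(-18 + 2 r\right)} = - 8 \frac{2 r}{-18 + 3 r} = - \frac{16 r}{-18 + 3 r}$)
$q{\left(O{\left(-8 \right)} \right)} + Y{\left(\left(-48 - 27\right) + 127 \right)} = 13^{2} - \frac{16 \left(\left(-48 - 27\right) + 127\right)}{-18 + 3 \left(\left(-48 - 27\right) + 127\right)} = 169 - \frac{16 \left(-75 + 127\right)}{-18 + 3 \left(-75 + 127\right)} = 169 - \frac{832}{-18 + 3 \cdot 52} = 169 - \frac{832}{-18 + 156} = 169 - \frac{832}{138} = 169 - 832 \cdot \frac{1}{138} = 169 - \frac{416}{69} = \frac{11245}{69}$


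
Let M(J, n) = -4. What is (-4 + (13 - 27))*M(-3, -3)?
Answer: 72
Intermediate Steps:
(-4 + (13 - 27))*M(-3, -3) = (-4 + (13 - 27))*(-4) = (-4 - 14)*(-4) = -18*(-4) = 72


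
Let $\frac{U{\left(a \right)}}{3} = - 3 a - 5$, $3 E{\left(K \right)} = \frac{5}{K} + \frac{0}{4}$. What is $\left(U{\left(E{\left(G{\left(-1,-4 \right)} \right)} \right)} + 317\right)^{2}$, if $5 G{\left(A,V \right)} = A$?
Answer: $142129$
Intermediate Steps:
$G{\left(A,V \right)} = \frac{A}{5}$
$E{\left(K \right)} = \frac{5}{3 K}$ ($E{\left(K \right)} = \frac{\frac{5}{K} + \frac{0}{4}}{3} = \frac{\frac{5}{K} + 0 \cdot \frac{1}{4}}{3} = \frac{\frac{5}{K} + 0}{3} = \frac{5 \frac{1}{K}}{3} = \frac{5}{3 K}$)
$U{\left(a \right)} = -15 - 9 a$ ($U{\left(a \right)} = 3 \left(- 3 a - 5\right) = 3 \left(-5 - 3 a\right) = -15 - 9 a$)
$\left(U{\left(E{\left(G{\left(-1,-4 \right)} \right)} \right)} + 317\right)^{2} = \left(\left(-15 - 9 \frac{5}{3 \cdot \frac{1}{5} \left(-1\right)}\right) + 317\right)^{2} = \left(\left(-15 - 9 \frac{5}{3 \left(- \frac{1}{5}\right)}\right) + 317\right)^{2} = \left(\left(-15 - 9 \cdot \frac{5}{3} \left(-5\right)\right) + 317\right)^{2} = \left(\left(-15 - -75\right) + 317\right)^{2} = \left(\left(-15 + 75\right) + 317\right)^{2} = \left(60 + 317\right)^{2} = 377^{2} = 142129$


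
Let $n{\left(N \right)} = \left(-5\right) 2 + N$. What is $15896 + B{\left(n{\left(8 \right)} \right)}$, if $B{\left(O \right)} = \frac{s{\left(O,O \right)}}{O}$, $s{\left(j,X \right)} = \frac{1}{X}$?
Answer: $\frac{63585}{4} \approx 15896.0$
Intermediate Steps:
$n{\left(N \right)} = -10 + N$
$B{\left(O \right)} = \frac{1}{O^{2}}$ ($B{\left(O \right)} = \frac{1}{O O} = \frac{1}{O^{2}}$)
$15896 + B{\left(n{\left(8 \right)} \right)} = 15896 + \frac{1}{\left(-10 + 8\right)^{2}} = 15896 + \frac{1}{4} = \frac{63585}{4}$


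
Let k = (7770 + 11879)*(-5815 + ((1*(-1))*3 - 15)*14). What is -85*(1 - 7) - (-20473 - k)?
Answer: -119189500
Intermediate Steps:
k = -119210483 (k = 19649*(-5815 + (-1*3 - 15)*14) = 19649*(-5815 + (-3 - 15)*14) = 19649*(-5815 - 18*14) = 19649*(-5815 - 252) = 19649*(-6067) = -119210483)
-85*(1 - 7) - (-20473 - k) = -85*(1 - 7) - (-20473 - 1*(-119210483)) = -85*(-6) - (-20473 + 119210483) = 510 - 1*119190010 = 510 - 119190010 = -119189500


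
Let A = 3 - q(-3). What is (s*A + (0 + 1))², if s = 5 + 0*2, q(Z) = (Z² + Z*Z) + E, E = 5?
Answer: 9801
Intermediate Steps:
q(Z) = 5 + 2*Z² (q(Z) = (Z² + Z*Z) + 5 = (Z² + Z²) + 5 = 2*Z² + 5 = 5 + 2*Z²)
s = 5 (s = 5 + 0 = 5)
A = -20 (A = 3 - (5 + 2*(-3)²) = 3 - (5 + 2*9) = 3 - (5 + 18) = 3 - 1*23 = 3 - 23 = -20)
(s*A + (0 + 1))² = (5*(-20) + (0 + 1))² = (-100 + 1)² = (-99)² = 9801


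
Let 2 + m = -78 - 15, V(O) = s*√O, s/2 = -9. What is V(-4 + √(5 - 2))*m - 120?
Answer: -120 + 1710*I*√(4 - √3) ≈ -120.0 + 2575.2*I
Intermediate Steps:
s = -18 (s = 2*(-9) = -18)
V(O) = -18*√O
m = -95 (m = -2 + (-78 - 15) = -2 - 93 = -95)
V(-4 + √(5 - 2))*m - 120 = -18*√(-4 + √(5 - 2))*(-95) - 120 = -18*√(-4 + √3)*(-95) - 120 = 1710*√(-4 + √3) - 120 = -120 + 1710*√(-4 + √3)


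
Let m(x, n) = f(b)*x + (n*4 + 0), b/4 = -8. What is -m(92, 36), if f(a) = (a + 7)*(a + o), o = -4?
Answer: -82944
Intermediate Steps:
b = -32 (b = 4*(-8) = -32)
f(a) = (-4 + a)*(7 + a) (f(a) = (a + 7)*(a - 4) = (7 + a)*(-4 + a) = (-4 + a)*(7 + a))
m(x, n) = 4*n + 900*x (m(x, n) = (-28 + (-32)**2 + 3*(-32))*x + (n*4 + 0) = (-28 + 1024 - 96)*x + (4*n + 0) = 900*x + 4*n = 4*n + 900*x)
-m(92, 36) = -(4*36 + 900*92) = -(144 + 82800) = -1*82944 = -82944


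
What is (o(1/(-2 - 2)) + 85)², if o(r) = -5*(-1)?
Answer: 8100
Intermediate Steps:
o(r) = 5
(o(1/(-2 - 2)) + 85)² = (5 + 85)² = 90² = 8100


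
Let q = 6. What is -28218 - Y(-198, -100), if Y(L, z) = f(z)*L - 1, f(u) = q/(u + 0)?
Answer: -705722/25 ≈ -28229.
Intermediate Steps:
f(u) = 6/u (f(u) = 6/(u + 0) = 6/u)
Y(L, z) = -1 + 6*L/z (Y(L, z) = (6/z)*L - 1 = 6*L/z - 1 = -1 + 6*L/z)
-28218 - Y(-198, -100) = -28218 - (-1*(-100) + 6*(-198))/(-100) = -28218 - (-1)*(100 - 1188)/100 = -28218 - (-1)*(-1088)/100 = -28218 - 1*272/25 = -28218 - 272/25 = -705722/25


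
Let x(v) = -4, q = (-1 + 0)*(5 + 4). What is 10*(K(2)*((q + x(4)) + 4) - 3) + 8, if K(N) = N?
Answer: -202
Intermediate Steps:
q = -9 (q = -1*9 = -9)
10*(K(2)*((q + x(4)) + 4) - 3) + 8 = 10*(2*((-9 - 4) + 4) - 3) + 8 = 10*(2*(-13 + 4) - 3) + 8 = 10*(2*(-9) - 3) + 8 = 10*(-18 - 3) + 8 = 10*(-21) + 8 = -210 + 8 = -202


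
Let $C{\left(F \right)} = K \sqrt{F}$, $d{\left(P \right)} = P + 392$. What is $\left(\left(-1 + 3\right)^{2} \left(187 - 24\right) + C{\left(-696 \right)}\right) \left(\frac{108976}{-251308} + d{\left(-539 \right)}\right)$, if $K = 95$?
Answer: $- \frac{6039354076}{62827} - \frac{1759934470 i \sqrt{174}}{62827} \approx -96127.0 - 3.6951 \cdot 10^{5} i$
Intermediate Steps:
$d{\left(P \right)} = 392 + P$
$C{\left(F \right)} = 95 \sqrt{F}$
$\left(\left(-1 + 3\right)^{2} \left(187 - 24\right) + C{\left(-696 \right)}\right) \left(\frac{108976}{-251308} + d{\left(-539 \right)}\right) = \left(\left(-1 + 3\right)^{2} \left(187 - 24\right) + 95 \sqrt{-696}\right) \left(\frac{108976}{-251308} + \left(392 - 539\right)\right) = \left(2^{2} \cdot 163 + 95 \cdot 2 i \sqrt{174}\right) \left(108976 \left(- \frac{1}{251308}\right) - 147\right) = \left(4 \cdot 163 + 190 i \sqrt{174}\right) \left(- \frac{27244}{62827} - 147\right) = \left(652 + 190 i \sqrt{174}\right) \left(- \frac{9262813}{62827}\right) = - \frac{6039354076}{62827} - \frac{1759934470 i \sqrt{174}}{62827}$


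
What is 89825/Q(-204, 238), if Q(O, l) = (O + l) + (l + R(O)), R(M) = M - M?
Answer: 89825/272 ≈ 330.24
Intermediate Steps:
R(M) = 0
Q(O, l) = O + 2*l (Q(O, l) = (O + l) + (l + 0) = (O + l) + l = O + 2*l)
89825/Q(-204, 238) = 89825/(-204 + 2*238) = 89825/(-204 + 476) = 89825/272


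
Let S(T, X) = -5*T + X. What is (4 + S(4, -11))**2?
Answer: 729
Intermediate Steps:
S(T, X) = X - 5*T
(4 + S(4, -11))**2 = (4 + (-11 - 5*4))**2 = (4 + (-11 - 20))**2 = (4 - 31)**2 = (-27)**2 = 729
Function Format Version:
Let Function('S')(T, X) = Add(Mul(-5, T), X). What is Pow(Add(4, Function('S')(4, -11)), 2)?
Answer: 729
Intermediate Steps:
Function('S')(T, X) = Add(X, Mul(-5, T))
Pow(Add(4, Function('S')(4, -11)), 2) = Pow(Add(4, Add(-11, Mul(-5, 4))), 2) = Pow(Add(4, Add(-11, -20)), 2) = Pow(Add(4, -31), 2) = Pow(-27, 2) = 729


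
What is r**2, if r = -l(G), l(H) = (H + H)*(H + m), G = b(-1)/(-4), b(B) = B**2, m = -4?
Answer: 289/64 ≈ 4.5156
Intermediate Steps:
G = -1/4 (G = (-1)**2/(-4) = 1*(-1/4) = -1/4 ≈ -0.25000)
l(H) = 2*H*(-4 + H) (l(H) = (H + H)*(H - 4) = (2*H)*(-4 + H) = 2*H*(-4 + H))
r = -17/8 (r = -2*(-1)*(-4 - 1/4)/4 = -2*(-1)*(-17)/(4*4) = -1*17/8 = -17/8 ≈ -2.1250)
r**2 = (-17/8)**2 = 289/64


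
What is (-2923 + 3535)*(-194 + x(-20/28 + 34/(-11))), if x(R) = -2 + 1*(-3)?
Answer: -121788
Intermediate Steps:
x(R) = -5 (x(R) = -2 - 3 = -5)
(-2923 + 3535)*(-194 + x(-20/28 + 34/(-11))) = (-2923 + 3535)*(-194 - 5) = 612*(-199) = -121788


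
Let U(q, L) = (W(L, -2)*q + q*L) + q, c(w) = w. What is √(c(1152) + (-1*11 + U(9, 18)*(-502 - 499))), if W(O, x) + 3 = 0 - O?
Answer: 7*√391 ≈ 138.42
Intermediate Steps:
W(O, x) = -3 - O (W(O, x) = -3 + (0 - O) = -3 - O)
U(q, L) = q + L*q + q*(-3 - L) (U(q, L) = ((-3 - L)*q + q*L) + q = (q*(-3 - L) + L*q) + q = (L*q + q*(-3 - L)) + q = q + L*q + q*(-3 - L))
√(c(1152) + (-1*11 + U(9, 18)*(-502 - 499))) = √(1152 + (-1*11 + (-2*9)*(-502 - 499))) = √(1152 + (-11 - 18*(-1001))) = √(1152 + (-11 + 18018)) = √(1152 + 18007) = √19159 = 7*√391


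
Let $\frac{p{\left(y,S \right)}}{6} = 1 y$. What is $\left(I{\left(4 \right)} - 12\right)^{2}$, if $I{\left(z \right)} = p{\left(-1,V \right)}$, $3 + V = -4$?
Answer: $324$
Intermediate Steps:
$V = -7$ ($V = -3 - 4 = -7$)
$p{\left(y,S \right)} = 6 y$ ($p{\left(y,S \right)} = 6 \cdot 1 y = 6 y$)
$I{\left(z \right)} = -6$ ($I{\left(z \right)} = 6 \left(-1\right) = -6$)
$\left(I{\left(4 \right)} - 12\right)^{2} = \left(-6 - 12\right)^{2} = \left(-18\right)^{2} = 324$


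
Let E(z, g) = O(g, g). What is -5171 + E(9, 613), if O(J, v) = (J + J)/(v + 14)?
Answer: -3240991/627 ≈ -5169.0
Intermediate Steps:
O(J, v) = 2*J/(14 + v) (O(J, v) = (2*J)/(14 + v) = 2*J/(14 + v))
E(z, g) = 2*g/(14 + g)
-5171 + E(9, 613) = -5171 + 2*613/(14 + 613) = -5171 + 2*613/627 = -5171 + 2*613*(1/627) = -5171 + 1226/627 = -3240991/627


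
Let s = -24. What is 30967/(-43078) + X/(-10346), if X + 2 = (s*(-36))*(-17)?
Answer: 22316517/31834642 ≈ 0.70101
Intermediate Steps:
X = -14690 (X = -2 - 24*(-36)*(-17) = -2 + 864*(-17) = -2 - 14688 = -14690)
30967/(-43078) + X/(-10346) = 30967/(-43078) - 14690/(-10346) = 30967*(-1/43078) - 14690*(-1/10346) = -30967/43078 + 7345/5173 = 22316517/31834642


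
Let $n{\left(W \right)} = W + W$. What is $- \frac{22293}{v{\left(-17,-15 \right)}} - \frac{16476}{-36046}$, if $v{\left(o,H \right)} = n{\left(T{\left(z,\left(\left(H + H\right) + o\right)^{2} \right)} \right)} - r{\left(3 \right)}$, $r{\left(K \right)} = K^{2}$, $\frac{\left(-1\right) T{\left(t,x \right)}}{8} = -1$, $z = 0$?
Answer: $- \frac{401729073}{126161} \approx -3184.3$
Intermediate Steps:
$T{\left(t,x \right)} = 8$ ($T{\left(t,x \right)} = \left(-8\right) \left(-1\right) = 8$)
$n{\left(W \right)} = 2 W$
$v{\left(o,H \right)} = 7$ ($v{\left(o,H \right)} = 2 \cdot 8 - 3^{2} = 16 - 9 = 7$)
$- \frac{22293}{v{\left(-17,-15 \right)}} - \frac{16476}{-36046} = - \frac{22293}{7} - \frac{16476}{-36046} = \left(-22293\right) \frac{1}{7} - - \frac{8238}{18023} = - \frac{22293}{7} + \frac{8238}{18023} = - \frac{401729073}{126161}$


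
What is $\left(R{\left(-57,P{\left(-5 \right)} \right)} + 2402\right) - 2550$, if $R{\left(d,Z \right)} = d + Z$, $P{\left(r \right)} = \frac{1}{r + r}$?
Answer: $- \frac{2051}{10} \approx -205.1$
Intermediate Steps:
$P{\left(r \right)} = \frac{1}{2 r}$
$R{\left(d,Z \right)} = Z + d$
$\left(R{\left(-57,P{\left(-5 \right)} \right)} + 2402\right) - 2550 = \left(\left(\frac{1}{2 \left(-5\right)} - 57\right) + 2402\right) - 2550 = \left(\left(\frac{1}{2} \left(- \frac{1}{5}\right) - 57\right) + 2402\right) - 2550 = \left(\left(- \frac{1}{10} - 57\right) + 2402\right) - 2550 = \left(- \frac{571}{10} + 2402\right) - 2550 = \frac{23449}{10} - 2550 = - \frac{2051}{10}$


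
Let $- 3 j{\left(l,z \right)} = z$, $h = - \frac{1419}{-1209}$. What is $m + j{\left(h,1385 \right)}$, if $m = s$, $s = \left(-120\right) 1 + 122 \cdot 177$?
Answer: $\frac{63037}{3} \approx 21012.0$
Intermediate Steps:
$h = \frac{473}{403}$ ($h = \left(-1419\right) \left(- \frac{1}{1209}\right) = \frac{473}{403} \approx 1.1737$)
$s = 21474$ ($s = -120 + 21594 = 21474$)
$j{\left(l,z \right)} = - \frac{z}{3}$
$m = 21474$
$m + j{\left(h,1385 \right)} = 21474 - \frac{1385}{3} = \frac{63037}{3}$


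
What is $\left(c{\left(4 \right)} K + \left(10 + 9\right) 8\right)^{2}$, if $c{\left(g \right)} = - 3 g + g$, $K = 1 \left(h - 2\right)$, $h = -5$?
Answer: $43264$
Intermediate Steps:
$K = -7$ ($K = 1 \left(-5 - 2\right) = 1 \left(-7\right) = -7$)
$c{\left(g \right)} = - 2 g$
$\left(c{\left(4 \right)} K + \left(10 + 9\right) 8\right)^{2} = \left(\left(-2\right) 4 \left(-7\right) + \left(10 + 9\right) 8\right)^{2} = \left(\left(-8\right) \left(-7\right) + 19 \cdot 8\right)^{2} = \left(56 + 152\right)^{2} = 208^{2} = 43264$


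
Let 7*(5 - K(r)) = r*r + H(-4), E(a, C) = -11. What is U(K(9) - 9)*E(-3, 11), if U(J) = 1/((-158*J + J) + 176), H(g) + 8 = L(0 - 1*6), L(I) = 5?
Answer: -77/17874 ≈ -0.0043079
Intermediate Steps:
H(g) = -3 (H(g) = -8 + 5 = -3)
K(r) = 38/7 - r²/7 (K(r) = 5 - (r*r - 3)/7 = 5 - (r² - 3)/7 = 5 - (-3 + r²)/7 = 5 + (3/7 - r²/7) = 38/7 - r²/7)
U(J) = 1/(176 - 157*J) (U(J) = 1/(-157*J + 176) = 1/(176 - 157*J))
U(K(9) - 9)*E(-3, 11) = -1/(-176 + 157*((38/7 - ⅐*9²) - 9))*(-11) = -1/(-176 + 157*((38/7 - ⅐*81) - 9))*(-11) = -1/(-176 + 157*((38/7 - 81/7) - 9))*(-11) = -1/(-176 + 157*(-43/7 - 9))*(-11) = -1/(-176 + 157*(-106/7))*(-11) = -1/(-176 - 16642/7)*(-11) = -1/(-17874/7)*(-11) = -1*(-7/17874)*(-11) = (7/17874)*(-11) = -77/17874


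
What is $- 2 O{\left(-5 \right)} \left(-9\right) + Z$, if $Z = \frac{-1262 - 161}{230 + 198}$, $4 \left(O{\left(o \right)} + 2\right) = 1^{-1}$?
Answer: $- \frac{14905}{428} \approx -34.825$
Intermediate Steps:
$O{\left(o \right)} = - \frac{7}{4}$ ($O{\left(o \right)} = -2 + \frac{1}{4 \cdot 1} = -2 + \frac{1}{4} \cdot 1 = -2 + \frac{1}{4} = - \frac{7}{4}$)
$Z = - \frac{1423}{428} \approx -3.3248$
$- 2 O{\left(-5 \right)} \left(-9\right) + Z = \left(-2\right) \left(- \frac{7}{4}\right) \left(-9\right) - \frac{1423}{428} = \frac{7}{2} \left(-9\right) - \frac{1423}{428} = - \frac{63}{2} - \frac{1423}{428} = - \frac{14905}{428}$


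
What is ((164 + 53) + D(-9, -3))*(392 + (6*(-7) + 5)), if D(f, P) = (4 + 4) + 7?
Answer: 82360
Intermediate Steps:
D(f, P) = 15 (D(f, P) = 8 + 7 = 15)
((164 + 53) + D(-9, -3))*(392 + (6*(-7) + 5)) = ((164 + 53) + 15)*(392 + (6*(-7) + 5)) = (217 + 15)*(392 + (-42 + 5)) = 232*(392 - 37) = 232*355 = 82360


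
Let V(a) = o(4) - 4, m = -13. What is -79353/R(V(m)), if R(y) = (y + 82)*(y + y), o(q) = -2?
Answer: 26451/304 ≈ 87.010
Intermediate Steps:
V(a) = -6 (V(a) = -2 - 4 = -6)
R(y) = 2*y*(82 + y) (R(y) = (82 + y)*(2*y) = 2*y*(82 + y))
-79353/R(V(m)) = -79353*(-1/(12*(82 - 6))) = -79353/(2*(-6)*76) = -79353/(-912) = -79353*(-1/912) = 26451/304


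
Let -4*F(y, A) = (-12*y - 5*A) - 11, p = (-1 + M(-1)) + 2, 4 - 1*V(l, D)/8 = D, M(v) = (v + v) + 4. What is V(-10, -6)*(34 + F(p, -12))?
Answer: 2460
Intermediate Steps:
M(v) = 4 + 2*v (M(v) = 2*v + 4 = 4 + 2*v)
V(l, D) = 32 - 8*D
p = 3 (p = (-1 + (4 + 2*(-1))) + 2 = (-1 + (4 - 2)) + 2 = (-1 + 2) + 2 = 1 + 2 = 3)
F(y, A) = 11/4 + 3*y + 5*A/4 (F(y, A) = -((-12*y - 5*A) - 11)/4 = -(-11 - 12*y - 5*A)/4 = 11/4 + 3*y + 5*A/4)
V(-10, -6)*(34 + F(p, -12)) = (32 - 8*(-6))*(34 + (11/4 + 3*3 + (5/4)*(-12))) = (32 + 48)*(34 + (11/4 + 9 - 15)) = 80*(34 - 13/4) = 80*(123/4) = 2460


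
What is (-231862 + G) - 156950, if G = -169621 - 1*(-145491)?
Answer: -412942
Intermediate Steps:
G = -24130 (G = -169621 + 145491 = -24130)
(-231862 + G) - 156950 = (-231862 - 24130) - 156950 = -255992 - 156950 = -412942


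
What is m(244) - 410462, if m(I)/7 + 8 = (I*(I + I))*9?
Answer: 7091018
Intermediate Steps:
m(I) = -56 + 126*I² (m(I) = -56 + 7*((I*(I + I))*9) = -56 + 7*((I*(2*I))*9) = -56 + 7*((2*I²)*9) = -56 + 7*(18*I²) = -56 + 126*I²)
m(244) - 410462 = (-56 + 126*244²) - 410462 = (-56 + 126*59536) - 410462 = (-56 + 7501536) - 410462 = 7501480 - 410462 = 7091018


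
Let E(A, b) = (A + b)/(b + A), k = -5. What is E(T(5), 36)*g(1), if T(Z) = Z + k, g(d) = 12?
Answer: 12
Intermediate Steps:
T(Z) = -5 + Z (T(Z) = Z - 5 = -5 + Z)
E(A, b) = 1 (E(A, b) = (A + b)/(A + b) = 1)
E(T(5), 36)*g(1) = 1*12 = 12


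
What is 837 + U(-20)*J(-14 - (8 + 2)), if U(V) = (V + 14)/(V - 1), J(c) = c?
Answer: 5811/7 ≈ 830.14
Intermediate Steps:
U(V) = (14 + V)/(-1 + V)
837 + U(-20)*J(-14 - (8 + 2)) = 837 + ((14 - 20)/(-1 - 20))*(-14 - (8 + 2)) = 837 + (-6/(-21))*(-14 - 1*10) = 837 + (-1/21*(-6))*(-14 - 10) = 837 + (2/7)*(-24) = 837 - 48/7 = 5811/7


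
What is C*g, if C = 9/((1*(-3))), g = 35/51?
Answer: -35/17 ≈ -2.0588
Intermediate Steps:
g = 35/51 (g = 35*(1/51) = 35/51 ≈ 0.68627)
C = -3 (C = 9/(-3) = 9*(-⅓) = -3)
C*g = -3*35/51 = -35/17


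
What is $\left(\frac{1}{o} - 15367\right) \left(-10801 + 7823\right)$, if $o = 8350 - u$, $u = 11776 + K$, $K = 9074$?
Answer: $\frac{286018288989}{6250} \approx 4.5763 \cdot 10^{7}$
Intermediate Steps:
$u = 20850$ ($u = 11776 + 9074 = 20850$)
$o = -12500$ ($o = 8350 - 20850 = -12500$)
$\left(\frac{1}{o} - 15367\right) \left(-10801 + 7823\right) = \left(\frac{1}{-12500} - 15367\right) \left(-10801 + 7823\right) = \left(- \frac{1}{12500} - 15367\right) \left(-2978\right) = \left(- \frac{192087501}{12500}\right) \left(-2978\right) = \frac{286018288989}{6250}$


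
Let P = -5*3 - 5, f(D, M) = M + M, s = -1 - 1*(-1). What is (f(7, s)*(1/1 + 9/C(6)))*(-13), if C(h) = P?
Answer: 0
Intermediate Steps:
s = 0 (s = -1 + 1 = 0)
f(D, M) = 2*M
P = -20 (P = -15 - 5 = -20)
C(h) = -20
(f(7, s)*(1/1 + 9/C(6)))*(-13) = ((2*0)*(1/1 + 9/(-20)))*(-13) = (0*(1*1 + 9*(-1/20)))*(-13) = (0*(1 - 9/20))*(-13) = (0*(11/20))*(-13) = 0*(-13) = 0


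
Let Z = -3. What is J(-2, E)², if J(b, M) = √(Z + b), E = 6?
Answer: -5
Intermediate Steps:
J(b, M) = √(-3 + b)
J(-2, E)² = (√(-3 - 2))² = (√(-5))² = (I*√5)² = -5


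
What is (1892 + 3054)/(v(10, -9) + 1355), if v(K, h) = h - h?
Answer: 4946/1355 ≈ 3.6502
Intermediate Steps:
v(K, h) = 0
(1892 + 3054)/(v(10, -9) + 1355) = (1892 + 3054)/(0 + 1355) = 4946/1355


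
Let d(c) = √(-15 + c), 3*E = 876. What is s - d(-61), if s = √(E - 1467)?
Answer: I*(-2*√19 + 5*√47) ≈ 25.56*I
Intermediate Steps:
E = 292 (E = (⅓)*876 = 292)
s = 5*I*√47 (s = √(292 - 1467) = √(-1175) = 5*I*√47 ≈ 34.278*I)
s - d(-61) = 5*I*√47 - √(-15 - 61) = 5*I*√47 - √(-76) = 5*I*√47 - 2*I*√19 = -2*I*√19 + 5*I*√47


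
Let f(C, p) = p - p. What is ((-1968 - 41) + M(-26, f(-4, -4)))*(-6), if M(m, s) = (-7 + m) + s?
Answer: 12252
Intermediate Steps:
f(C, p) = 0
M(m, s) = -7 + m + s
((-1968 - 41) + M(-26, f(-4, -4)))*(-6) = ((-1968 - 41) + (-7 - 26 + 0))*(-6) = (-2009 - 33)*(-6) = -2042*(-6) = 12252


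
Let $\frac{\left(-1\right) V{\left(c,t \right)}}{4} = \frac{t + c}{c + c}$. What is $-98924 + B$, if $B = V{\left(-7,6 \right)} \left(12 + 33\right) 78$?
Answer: $- \frac{699488}{7} \approx -99927.0$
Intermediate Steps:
$V{\left(c,t \right)} = - \frac{2 \left(c + t\right)}{c}$ ($V{\left(c,t \right)} = - 4 \frac{t + c}{c + c} = - 4 \frac{c + t}{2 c} = - \frac{2 \left(c + t\right)}{c}$)
$B = - \frac{7020}{7}$ ($B = \left(-2 - \frac{12}{-7}\right) \left(12 + 33\right) 78 = \left(-2 - 12 \left(- \frac{1}{7}\right)\right) 45 \cdot 78 = \left(-2 + \frac{12}{7}\right) 45 \cdot 78 = \left(- \frac{2}{7}\right) 45 \cdot 78 = \left(- \frac{90}{7}\right) 78 = - \frac{7020}{7} \approx -1002.9$)
$-98924 + B = -98924 - \frac{7020}{7} = - \frac{699488}{7}$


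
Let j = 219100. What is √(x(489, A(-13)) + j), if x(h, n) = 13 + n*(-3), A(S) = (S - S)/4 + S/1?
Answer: 4*√13697 ≈ 468.14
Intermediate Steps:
A(S) = S (A(S) = 0*(¼) + S*1 = 0 + S = S)
x(h, n) = 13 - 3*n
√(x(489, A(-13)) + j) = √((13 - 3*(-13)) + 219100) = √((13 + 39) + 219100) = √(52 + 219100) = √219152 = 4*√13697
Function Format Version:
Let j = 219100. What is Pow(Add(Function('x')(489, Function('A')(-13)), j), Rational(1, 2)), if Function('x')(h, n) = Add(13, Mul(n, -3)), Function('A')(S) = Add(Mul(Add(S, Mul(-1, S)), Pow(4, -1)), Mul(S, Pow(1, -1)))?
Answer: Mul(4, Pow(13697, Rational(1, 2))) ≈ 468.14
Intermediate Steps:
Function('A')(S) = S (Function('A')(S) = Add(Mul(0, Rational(1, 4)), Mul(S, 1)) = Add(0, S) = S)
Function('x')(h, n) = Add(13, Mul(-3, n))
Pow(Add(Function('x')(489, Function('A')(-13)), j), Rational(1, 2)) = Pow(Add(Add(13, Mul(-3, -13)), 219100), Rational(1, 2)) = Pow(Add(Add(13, 39), 219100), Rational(1, 2)) = Pow(Add(52, 219100), Rational(1, 2)) = Pow(219152, Rational(1, 2)) = Mul(4, Pow(13697, Rational(1, 2)))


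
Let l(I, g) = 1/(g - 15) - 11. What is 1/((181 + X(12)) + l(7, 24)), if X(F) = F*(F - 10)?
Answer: 9/1747 ≈ 0.0051517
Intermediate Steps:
X(F) = F*(-10 + F)
l(I, g) = -11 + 1/(-15 + g) (l(I, g) = 1/(-15 + g) - 11 = -11 + 1/(-15 + g))
1/((181 + X(12)) + l(7, 24)) = 1/((181 + 12*(-10 + 12)) + (166 - 11*24)/(-15 + 24)) = 1/((181 + 12*2) + (166 - 264)/9) = 1/((181 + 24) + (⅑)*(-98)) = 1/(205 - 98/9) = 1/(1747/9) = 9/1747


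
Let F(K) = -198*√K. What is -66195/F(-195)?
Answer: -1471*I*√195/858 ≈ -23.941*I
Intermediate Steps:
-66195/F(-195) = -66195*I*√195/38610 = -1471*I*√195/858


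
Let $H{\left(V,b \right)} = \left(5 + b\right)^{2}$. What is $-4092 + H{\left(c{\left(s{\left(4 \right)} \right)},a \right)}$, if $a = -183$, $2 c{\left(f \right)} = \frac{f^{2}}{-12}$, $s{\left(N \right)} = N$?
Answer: $27592$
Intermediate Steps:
$c{\left(f \right)} = - \frac{f^{2}}{24}$ ($c{\left(f \right)} = \frac{f^{2} \frac{1}{-12}}{2} = \frac{f^{2} \left(- \frac{1}{12}\right)}{2} = \frac{\left(- \frac{1}{12}\right) f^{2}}{2} = - \frac{f^{2}}{24}$)
$-4092 + H{\left(c{\left(s{\left(4 \right)} \right)},a \right)} = -4092 + \left(5 - 183\right)^{2} = -4092 + \left(-178\right)^{2} = -4092 + 31684 = 27592$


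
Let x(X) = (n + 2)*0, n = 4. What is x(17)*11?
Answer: 0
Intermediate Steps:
x(X) = 0 (x(X) = (4 + 2)*0 = 6*0 = 0)
x(17)*11 = 0*11 = 0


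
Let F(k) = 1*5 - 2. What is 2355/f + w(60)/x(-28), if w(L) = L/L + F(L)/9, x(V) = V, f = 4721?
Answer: 44734/99141 ≈ 0.45122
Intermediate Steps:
F(k) = 3 (F(k) = 5 - 2 = 3)
w(L) = 4/3 (w(L) = L/L + 3/9 = 1 + 3*(⅑) = 1 + ⅓ = 4/3)
2355/f + w(60)/x(-28) = 2355/4721 + (4/3)/(-28) = 2355*(1/4721) + (4/3)*(-1/28) = 2355/4721 - 1/21 = 44734/99141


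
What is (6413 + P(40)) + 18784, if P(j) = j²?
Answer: 26797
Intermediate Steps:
(6413 + P(40)) + 18784 = (6413 + 40²) + 18784 = (6413 + 1600) + 18784 = 8013 + 18784 = 26797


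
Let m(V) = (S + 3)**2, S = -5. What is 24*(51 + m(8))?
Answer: 1320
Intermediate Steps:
m(V) = 4 (m(V) = (-5 + 3)**2 = (-2)**2 = 4)
24*(51 + m(8)) = 24*(51 + 4) = 24*55 = 1320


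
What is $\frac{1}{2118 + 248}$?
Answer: $\frac{1}{2366} \approx 0.00042265$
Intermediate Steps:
$\frac{1}{2118 + 248} = \frac{1}{2366}$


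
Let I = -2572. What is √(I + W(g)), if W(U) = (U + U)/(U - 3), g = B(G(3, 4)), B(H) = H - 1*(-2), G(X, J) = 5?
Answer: I*√10274/2 ≈ 50.68*I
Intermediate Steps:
B(H) = 2 + H (B(H) = H + 2 = 2 + H)
g = 7 (g = 2 + 5 = 7)
W(U) = 2*U/(-3 + U) (W(U) = (2*U)/(-3 + U) = 2*U/(-3 + U))
√(I + W(g)) = √(-2572 + 2*7/(-3 + 7)) = √(-2572 + 2*7/4) = √(-2572 + 2*7*(¼)) = √(-2572 + 7/2) = √(-5137/2) = I*√10274/2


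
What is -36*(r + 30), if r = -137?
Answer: 3852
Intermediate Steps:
-36*(r + 30) = -36*(-137 + 30) = -36*(-107) = 3852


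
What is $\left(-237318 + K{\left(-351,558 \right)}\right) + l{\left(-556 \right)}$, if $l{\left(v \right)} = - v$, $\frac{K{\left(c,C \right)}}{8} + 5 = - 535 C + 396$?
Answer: $-2621874$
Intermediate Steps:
$K{\left(c,C \right)} = 3128 - 4280 C$ ($K{\left(c,C \right)} = -40 + 8 \left(- 535 C + 396\right) = -40 + 8 \left(396 - 535 C\right) = -40 - \left(-3168 + 4280 C\right) = 3128 - 4280 C$)
$\left(-237318 + K{\left(-351,558 \right)}\right) + l{\left(-556 \right)} = \left(-237318 + \left(3128 - 2388240\right)\right) - -556 = \left(-237318 + \left(3128 - 2388240\right)\right) + 556 = \left(-237318 - 2385112\right) + 556 = -2622430 + 556 = -2621874$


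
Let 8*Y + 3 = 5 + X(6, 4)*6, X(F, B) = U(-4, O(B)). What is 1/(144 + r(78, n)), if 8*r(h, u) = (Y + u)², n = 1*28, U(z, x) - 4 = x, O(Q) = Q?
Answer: 128/37201 ≈ 0.0034408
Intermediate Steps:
U(z, x) = 4 + x
X(F, B) = 4 + B
n = 28
Y = 25/4 (Y = -3/8 + (5 + (4 + 4)*6)/8 = -3/8 + (5 + 8*6)/8 = -3/8 + (5 + 48)/8 = -3/8 + (⅛)*53 = -3/8 + 53/8 = 25/4 ≈ 6.2500)
r(h, u) = (25/4 + u)²/8
1/(144 + r(78, n)) = 1/(144 + (25 + 4*28)²/128) = 1/(144 + (25 + 112)²/128) = 1/(144 + (1/128)*137²) = 1/(144 + (1/128)*18769) = 1/(144 + 18769/128) = 1/(37201/128) = 128/37201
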